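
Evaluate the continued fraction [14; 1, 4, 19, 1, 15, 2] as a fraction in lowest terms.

Using pₖ = aₖpₖ₋₁ + pₖ₋₂ and qₖ = aₖqₖ₋₁ + qₖ₋₂:
  k=0: a=14, p=14, q=1
  k=1: a=1, p=15, q=1
  k=2: a=4, p=74, q=5
  k=3: a=19, p=1421, q=96
  k=4: a=1, p=1495, q=101
  k=5: a=15, p=23846, q=1611
  k=6: a=2, p=49187, q=3323

49187/3323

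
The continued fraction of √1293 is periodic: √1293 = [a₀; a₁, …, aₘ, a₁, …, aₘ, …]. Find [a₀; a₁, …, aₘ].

[35; 1, 22, 1, 70]

a₀ = ⌊√1293⌋ = 35.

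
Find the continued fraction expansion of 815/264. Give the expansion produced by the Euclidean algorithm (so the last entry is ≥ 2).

815 = 3×264 + 23
264 = 11×23 + 11
23 = 2×11 + 1
11 = 11×1 + 0  (stop)
So 815/264 = [3; 11, 2, 11].

[3; 11, 2, 11]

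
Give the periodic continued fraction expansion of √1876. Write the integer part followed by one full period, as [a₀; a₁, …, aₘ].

a₀ = ⌊√1876⌋ = 43.

[43; 3, 5, 12, 5, 3, 86]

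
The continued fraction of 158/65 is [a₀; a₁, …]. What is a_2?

3

158 = 2·65 + 28   →  a_0 = 2
65 = 2·28 + 9   →  a_1 = 2
28 = 3·9 + 1   →  a_2 = 3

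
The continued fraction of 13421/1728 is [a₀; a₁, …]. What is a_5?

13421 = 7·1728 + 1325   →  a_0 = 7
1728 = 1·1325 + 403   →  a_1 = 1
1325 = 3·403 + 116   →  a_2 = 3
403 = 3·116 + 55   →  a_3 = 3
116 = 2·55 + 6   →  a_4 = 2
55 = 9·6 + 1   →  a_5 = 9

9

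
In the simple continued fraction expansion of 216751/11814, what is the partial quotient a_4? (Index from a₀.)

2

216751 = 18·11814 + 4099   →  a_0 = 18
11814 = 2·4099 + 3616   →  a_1 = 2
4099 = 1·3616 + 483   →  a_2 = 1
3616 = 7·483 + 235   →  a_3 = 7
483 = 2·235 + 13   →  a_4 = 2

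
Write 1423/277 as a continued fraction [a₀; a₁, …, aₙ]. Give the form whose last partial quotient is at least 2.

[5; 7, 3, 2, 5]

1423 = 5·277 + 38
277 = 7·38 + 11
38 = 3·11 + 5
11 = 2·5 + 1
5 = 5·1 + 0  (stop)
So 1423/277 = [5; 7, 3, 2, 5].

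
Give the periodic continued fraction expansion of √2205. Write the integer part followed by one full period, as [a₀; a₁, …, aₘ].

a₀ = ⌊√2205⌋ = 46.
With m₀=0, d₀=1 and mₖ₊₁ = dₖaₖ − mₖ, dₖ₊₁ = (n − mₖ₊₁²)/dₖ, aₖ₊₁ = ⌊(a₀+mₖ₊₁)/dₖ₊₁⌋:
  k=1: m=46, d=89, a=1
  k=2: m=43, d=4, a=22
  k=3: m=45, d=45, a=2
  k=4: m=45, d=4, a=22
  k=5: m=43, d=89, a=1
  k=6: m=46, d=1, a=92
d=1 and a=2a₀=92 at k=6, so the next step gives (m, d) = (46, 89) again — its k=1 value — and the period has length 6.

[46; 1, 22, 2, 22, 1, 92]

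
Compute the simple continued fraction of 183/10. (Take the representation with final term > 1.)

183 = 18×10 + 3
10 = 3×3 + 1
3 = 3×1 + 0  (stop)
So 183/10 = [18; 3, 3].

[18; 3, 3]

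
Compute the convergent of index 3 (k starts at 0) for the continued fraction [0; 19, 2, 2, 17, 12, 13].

Using pₖ = aₖpₖ₋₁ + pₖ₋₂, qₖ = aₖqₖ₋₁ + qₖ₋₂ (with p₋₁=1, p₋₂=0, q₋₁=0, q₋₂=1):
  k=0: a=0, p=0, q=1
  k=1: a=19, p=1, q=19
  k=2: a=2, p=2, q=39
  k=3: a=2, p=5, q=97

5/97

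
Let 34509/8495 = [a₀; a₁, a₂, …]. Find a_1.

34509 = 4·8495 + 529   →  a_0 = 4
8495 = 16·529 + 31   →  a_1 = 16

16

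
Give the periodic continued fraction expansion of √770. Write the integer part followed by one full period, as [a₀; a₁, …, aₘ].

a₀ = ⌊√770⌋ = 27.
With m₀=0, d₀=1 and mₖ₊₁ = dₖaₖ − mₖ, dₖ₊₁ = (n − mₖ₊₁²)/dₖ, aₖ₊₁ = ⌊(a₀+mₖ₊₁)/dₖ₊₁⌋:
  k=1: m=27, d=41, a=1
  k=2: m=14, d=14, a=2
  k=3: m=14, d=41, a=1
  k=4: m=27, d=1, a=54
d=1 and a=2a₀=54 at k=4, so the next step gives (m, d) = (27, 41) again — its k=1 value — and the period has length 4.

[27; 1, 2, 1, 54]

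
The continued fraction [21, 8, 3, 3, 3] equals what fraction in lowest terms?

5787/274

Fold from the inside: start with 3/1.
  3 + 1/3 = 10/3
  3 + 3/10 = 33/10
  8 + 10/33 = 274/33
  21 + 33/274 = 5787/274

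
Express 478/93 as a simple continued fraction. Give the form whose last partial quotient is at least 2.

478 = 5*93 + 13
93 = 7*13 + 2
13 = 6*2 + 1
2 = 2*1 + 0  (stop)
So 478/93 = [5; 7, 6, 2].

[5; 7, 6, 2]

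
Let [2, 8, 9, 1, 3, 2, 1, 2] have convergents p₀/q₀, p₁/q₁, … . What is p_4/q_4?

Using pₖ = aₖpₖ₋₁ + pₖ₋₂, qₖ = aₖqₖ₋₁ + qₖ₋₂ (with p₋₁=1, p₋₂=0, q₋₁=0, q₋₂=1):
  k=0: a=2, p=2, q=1
  k=1: a=8, p=17, q=8
  k=2: a=9, p=155, q=73
  k=3: a=1, p=172, q=81
  k=4: a=3, p=671, q=316

671/316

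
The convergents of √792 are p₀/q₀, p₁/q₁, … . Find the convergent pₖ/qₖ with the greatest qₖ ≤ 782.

√792 = [28; 7, 56, …] (period length 2).
Convergents:
  p_0/q_0 = 28/1
  p_1/q_1 = 197/7
  p_2/q_2 = 11060/393
  p_3/q_3 = 77617/2758
q_2 = 393 ≤ 782 < 2758 = q_3, so the answer is 11060/393.

11060/393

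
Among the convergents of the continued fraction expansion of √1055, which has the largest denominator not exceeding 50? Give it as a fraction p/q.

√1055 = [32; 2, 12, 2, 64, …] (period length 4).
Convergents:
  p_0/q_0 = 32/1
  p_1/q_1 = 65/2
  p_2/q_2 = 812/25
  p_3/q_3 = 1689/52
q_2 = 25 ≤ 50 < 52 = q_3, so the answer is 812/25.

812/25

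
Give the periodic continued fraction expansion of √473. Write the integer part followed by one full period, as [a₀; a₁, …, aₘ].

[21; 1, 2, 1, 42]

a₀ = ⌊√473⌋ = 21.
With m₀=0, d₀=1 and mₖ₊₁ = dₖaₖ − mₖ, dₖ₊₁ = (n − mₖ₊₁²)/dₖ, aₖ₊₁ = ⌊(a₀+mₖ₊₁)/dₖ₊₁⌋:
  k=1: m=21, d=32, a=1
  k=2: m=11, d=11, a=2
  k=3: m=11, d=32, a=1
  k=4: m=21, d=1, a=42
d=1 and a=2a₀=42 at k=4, so the next step gives (m, d) = (21, 32) again — its k=1 value — and the period has length 4.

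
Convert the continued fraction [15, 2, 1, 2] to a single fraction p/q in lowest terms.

123/8

Fold from the inside: start with 2/1.
  1 + 1/2 = 3/2
  2 + 2/3 = 8/3
  15 + 3/8 = 123/8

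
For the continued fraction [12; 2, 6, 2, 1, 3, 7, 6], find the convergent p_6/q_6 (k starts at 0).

13685/1098

Using pₖ = aₖpₖ₋₁ + pₖ₋₂, qₖ = aₖqₖ₋₁ + qₖ₋₂ (with p₋₁=1, p₋₂=0, q₋₁=0, q₋₂=1):
  k=0: a=12, p=12, q=1
  k=1: a=2, p=25, q=2
  k=2: a=6, p=162, q=13
  k=3: a=2, p=349, q=28
  k=4: a=1, p=511, q=41
  k=5: a=3, p=1882, q=151
  k=6: a=7, p=13685, q=1098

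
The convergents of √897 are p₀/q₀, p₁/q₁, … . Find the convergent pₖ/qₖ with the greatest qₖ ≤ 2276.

√897 = [29; 1, 18, 1, 58, …] (period length 4).
Convergents:
  p_0/q_0 = 29/1
  p_1/q_1 = 30/1
  p_2/q_2 = 569/19
  p_3/q_3 = 599/20
  p_4/q_4 = 35311/1179
  p_5/q_5 = 35910/1199
  p_6/q_6 = 681691/22761
q_5 = 1199 ≤ 2276 < 22761 = q_6, so the answer is 35910/1199.

35910/1199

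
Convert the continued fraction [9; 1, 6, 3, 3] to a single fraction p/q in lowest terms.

Using pₖ = aₖpₖ₋₁ + pₖ₋₂ and qₖ = aₖqₖ₋₁ + qₖ₋₂:
  k=0: a=9, p=9, q=1
  k=1: a=1, p=10, q=1
  k=2: a=6, p=69, q=7
  k=3: a=3, p=217, q=22
  k=4: a=3, p=720, q=73

720/73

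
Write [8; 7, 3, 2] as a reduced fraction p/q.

Fold from the inside: start with 2/1.
  3 + 1/2 = 7/2
  7 + 2/7 = 51/7
  8 + 7/51 = 415/51

415/51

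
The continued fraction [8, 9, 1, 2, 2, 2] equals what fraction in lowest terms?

Fold from the inside: start with 2/1.
  2 + 1/2 = 5/2
  2 + 2/5 = 12/5
  1 + 5/12 = 17/12
  9 + 12/17 = 165/17
  8 + 17/165 = 1337/165

1337/165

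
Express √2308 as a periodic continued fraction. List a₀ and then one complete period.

[48; 24, 96]

a₀ = ⌊√2308⌋ = 48.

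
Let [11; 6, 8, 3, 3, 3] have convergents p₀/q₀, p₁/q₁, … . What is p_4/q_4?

5671/508

Using pₖ = aₖpₖ₋₁ + pₖ₋₂, qₖ = aₖqₖ₋₁ + qₖ₋₂ (with p₋₁=1, p₋₂=0, q₋₁=0, q₋₂=1):
  k=0: a=11, p=11, q=1
  k=1: a=6, p=67, q=6
  k=2: a=8, p=547, q=49
  k=3: a=3, p=1708, q=153
  k=4: a=3, p=5671, q=508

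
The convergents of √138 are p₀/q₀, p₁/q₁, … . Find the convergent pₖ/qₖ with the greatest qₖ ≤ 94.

√138 = [11; 1, 2, 1, 22, …] (period length 4).
Convergents:
  p_0/q_0 = 11/1
  p_1/q_1 = 12/1
  p_2/q_2 = 35/3
  p_3/q_3 = 47/4
  p_4/q_4 = 1069/91
  p_5/q_5 = 1116/95
q_4 = 91 ≤ 94 < 95 = q_5, so the answer is 1069/91.

1069/91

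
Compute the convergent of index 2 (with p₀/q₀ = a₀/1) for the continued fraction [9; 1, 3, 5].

39/4

Using pₖ = aₖpₖ₋₁ + pₖ₋₂, qₖ = aₖqₖ₋₁ + qₖ₋₂ (with p₋₁=1, p₋₂=0, q₋₁=0, q₋₂=1):
  k=0: a=9, p=9, q=1
  k=1: a=1, p=10, q=1
  k=2: a=3, p=39, q=4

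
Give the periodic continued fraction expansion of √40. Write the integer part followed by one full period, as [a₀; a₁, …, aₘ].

[6; 3, 12]

a₀ = ⌊√40⌋ = 6.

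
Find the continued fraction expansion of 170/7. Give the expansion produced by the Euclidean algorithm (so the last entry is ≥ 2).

[24; 3, 2]

170 = 24×7 + 2
7 = 3×2 + 1
2 = 2×1 + 0  (stop)
So 170/7 = [24; 3, 2].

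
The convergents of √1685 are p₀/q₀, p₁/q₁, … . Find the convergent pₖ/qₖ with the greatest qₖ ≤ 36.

862/21

√1685 = [41; 20, 1, 1, 20, 82, …] (period length 5).
Convergents:
  p_0/q_0 = 41/1
  p_1/q_1 = 821/20
  p_2/q_2 = 862/21
  p_3/q_3 = 1683/41
q_2 = 21 ≤ 36 < 41 = q_3, so the answer is 862/21.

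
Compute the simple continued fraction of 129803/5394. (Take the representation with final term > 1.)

[24; 15, 1, 1, 5, 10, 3]

129803 = 24×5394 + 347
5394 = 15×347 + 189
347 = 1×189 + 158
189 = 1×158 + 31
158 = 5×31 + 3
31 = 10×3 + 1
3 = 3×1 + 0  (stop)
So 129803/5394 = [24; 15, 1, 1, 5, 10, 3].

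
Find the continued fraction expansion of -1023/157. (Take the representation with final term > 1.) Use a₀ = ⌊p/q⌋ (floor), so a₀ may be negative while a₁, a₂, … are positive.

[-7; 2, 15, 5]

-1023 = -7·157 + 76
157 = 2·76 + 5
76 = 15·5 + 1
5 = 5·1 + 0  (stop)
So -1023/157 = [-7; 2, 15, 5].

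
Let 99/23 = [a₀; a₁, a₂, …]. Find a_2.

3

99 = 4·23 + 7   →  a_0 = 4
23 = 3·7 + 2   →  a_1 = 3
7 = 3·2 + 1   →  a_2 = 3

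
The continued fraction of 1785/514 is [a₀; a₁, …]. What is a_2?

1785 = 3·514 + 243   →  a_0 = 3
514 = 2·243 + 28   →  a_1 = 2
243 = 8·28 + 19   →  a_2 = 8

8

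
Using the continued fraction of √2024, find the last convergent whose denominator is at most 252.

√2024 = [44; 1, 88, …] (period length 2).
Convergents:
  p_0/q_0 = 44/1
  p_1/q_1 = 45/1
  p_2/q_2 = 4004/89
  p_3/q_3 = 4049/90
  p_4/q_4 = 360316/8009
q_3 = 90 ≤ 252 < 8009 = q_4, so the answer is 4049/90.

4049/90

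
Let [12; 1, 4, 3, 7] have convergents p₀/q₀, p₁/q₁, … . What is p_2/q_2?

64/5

Using pₖ = aₖpₖ₋₁ + pₖ₋₂, qₖ = aₖqₖ₋₁ + qₖ₋₂ (with p₋₁=1, p₋₂=0, q₋₁=0, q₋₂=1):
  k=0: a=12, p=12, q=1
  k=1: a=1, p=13, q=1
  k=2: a=4, p=64, q=5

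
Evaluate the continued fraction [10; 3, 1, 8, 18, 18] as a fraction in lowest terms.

Fold from the inside: start with 18/1.
  18 + 1/18 = 325/18
  8 + 18/325 = 2618/325
  1 + 325/2618 = 2943/2618
  3 + 2618/2943 = 11447/2943
  10 + 2943/11447 = 117413/11447

117413/11447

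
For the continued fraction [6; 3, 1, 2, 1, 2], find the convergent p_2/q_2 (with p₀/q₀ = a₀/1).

25/4

Using pₖ = aₖpₖ₋₁ + pₖ₋₂, qₖ = aₖqₖ₋₁ + qₖ₋₂ (with p₋₁=1, p₋₂=0, q₋₁=0, q₋₂=1):
  k=0: a=6, p=6, q=1
  k=1: a=3, p=19, q=3
  k=2: a=1, p=25, q=4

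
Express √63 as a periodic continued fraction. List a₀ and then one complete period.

[7; 1, 14]

a₀ = ⌊√63⌋ = 7.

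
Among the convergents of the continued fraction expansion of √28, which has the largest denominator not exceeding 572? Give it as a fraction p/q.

√28 = [5; 3, 2, 3, 10, …] (period length 4).
Convergents:
  p_0/q_0 = 5/1
  p_1/q_1 = 16/3
  p_2/q_2 = 37/7
  p_3/q_3 = 127/24
  p_4/q_4 = 1307/247
  p_5/q_5 = 4048/765
q_4 = 247 ≤ 572 < 765 = q_5, so the answer is 1307/247.

1307/247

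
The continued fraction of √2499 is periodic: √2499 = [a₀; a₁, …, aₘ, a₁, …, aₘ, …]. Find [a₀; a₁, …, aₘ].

a₀ = ⌊√2499⌋ = 49.

[49; 1, 98]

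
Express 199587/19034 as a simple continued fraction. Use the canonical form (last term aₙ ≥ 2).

[10; 2, 17, 8, 16, 1, 3]

199587 = 10·19034 + 9247
19034 = 2·9247 + 540
9247 = 17·540 + 67
540 = 8·67 + 4
67 = 16·4 + 3
4 = 1·3 + 1
3 = 3·1 + 0  (stop)
So 199587/19034 = [10; 2, 17, 8, 16, 1, 3].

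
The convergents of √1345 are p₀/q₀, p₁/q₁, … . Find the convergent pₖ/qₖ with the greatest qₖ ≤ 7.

110/3

√1345 = [36; 1, 2, 14, 2, 1, 72, …] (period length 6).
Convergents:
  p_0/q_0 = 36/1
  p_1/q_1 = 37/1
  p_2/q_2 = 110/3
  p_3/q_3 = 1577/43
q_2 = 3 ≤ 7 < 43 = q_3, so the answer is 110/3.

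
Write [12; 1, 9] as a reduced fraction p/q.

Using pₖ = aₖpₖ₋₁ + pₖ₋₂ and qₖ = aₖqₖ₋₁ + qₖ₋₂:
  k=0: a=12, p=12, q=1
  k=1: a=1, p=13, q=1
  k=2: a=9, p=129, q=10

129/10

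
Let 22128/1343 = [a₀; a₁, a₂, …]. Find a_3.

22128 = 16·1343 + 640   →  a_0 = 16
1343 = 2·640 + 63   →  a_1 = 2
640 = 10·63 + 10   →  a_2 = 10
63 = 6·10 + 3   →  a_3 = 6

6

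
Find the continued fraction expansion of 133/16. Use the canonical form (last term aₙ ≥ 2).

133 = 8*16 + 5
16 = 3*5 + 1
5 = 5*1 + 0  (stop)
So 133/16 = [8; 3, 5].

[8; 3, 5]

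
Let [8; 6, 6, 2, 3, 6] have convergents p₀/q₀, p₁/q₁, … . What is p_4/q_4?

2261/277

Using pₖ = aₖpₖ₋₁ + pₖ₋₂, qₖ = aₖqₖ₋₁ + qₖ₋₂ (with p₋₁=1, p₋₂=0, q₋₁=0, q₋₂=1):
  k=0: a=8, p=8, q=1
  k=1: a=6, p=49, q=6
  k=2: a=6, p=302, q=37
  k=3: a=2, p=653, q=80
  k=4: a=3, p=2261, q=277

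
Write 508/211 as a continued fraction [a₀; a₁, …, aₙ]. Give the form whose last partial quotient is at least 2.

[2; 2, 2, 4, 1, 7]

508 = 2*211 + 86
211 = 2*86 + 39
86 = 2*39 + 8
39 = 4*8 + 7
8 = 1*7 + 1
7 = 7*1 + 0  (stop)
So 508/211 = [2; 2, 2, 4, 1, 7].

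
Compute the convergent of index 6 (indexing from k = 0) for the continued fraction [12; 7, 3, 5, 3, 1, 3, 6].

22368/1843

Using pₖ = aₖpₖ₋₁ + pₖ₋₂, qₖ = aₖqₖ₋₁ + qₖ₋₂ (with p₋₁=1, p₋₂=0, q₋₁=0, q₋₂=1):
  k=0: a=12, p=12, q=1
  k=1: a=7, p=85, q=7
  k=2: a=3, p=267, q=22
  k=3: a=5, p=1420, q=117
  k=4: a=3, p=4527, q=373
  k=5: a=1, p=5947, q=490
  k=6: a=3, p=22368, q=1843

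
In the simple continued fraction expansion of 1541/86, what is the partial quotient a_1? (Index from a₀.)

1

1541 = 17·86 + 79   →  a_0 = 17
86 = 1·79 + 7   →  a_1 = 1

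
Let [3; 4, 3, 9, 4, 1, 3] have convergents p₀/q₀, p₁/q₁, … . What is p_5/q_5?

Using pₖ = aₖpₖ₋₁ + pₖ₋₂, qₖ = aₖqₖ₋₁ + qₖ₋₂ (with p₋₁=1, p₋₂=0, q₋₁=0, q₋₂=1):
  k=0: a=3, p=3, q=1
  k=1: a=4, p=13, q=4
  k=2: a=3, p=42, q=13
  k=3: a=9, p=391, q=121
  k=4: a=4, p=1606, q=497
  k=5: a=1, p=1997, q=618

1997/618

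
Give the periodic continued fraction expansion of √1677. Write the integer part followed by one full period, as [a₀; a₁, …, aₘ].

a₀ = ⌊√1677⌋ = 40.
With m₀=0, d₀=1 and mₖ₊₁ = dₖaₖ − mₖ, dₖ₊₁ = (n − mₖ₊₁²)/dₖ, aₖ₊₁ = ⌊(a₀+mₖ₊₁)/dₖ₊₁⌋:
  k=1: m=40, d=77, a=1
  k=2: m=37, d=4, a=19
  k=3: m=39, d=39, a=2
  k=4: m=39, d=4, a=19
  k=5: m=37, d=77, a=1
  k=6: m=40, d=1, a=80
d=1 and a=2a₀=80 at k=6, so the next step gives (m, d) = (40, 77) again — its k=1 value — and the period has length 6.

[40; 1, 19, 2, 19, 1, 80]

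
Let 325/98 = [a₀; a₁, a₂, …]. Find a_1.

325 = 3·98 + 31   →  a_0 = 3
98 = 3·31 + 5   →  a_1 = 3

3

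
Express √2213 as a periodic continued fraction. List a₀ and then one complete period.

a₀ = ⌊√2213⌋ = 47.
With m₀=0, d₀=1 and mₖ₊₁ = dₖaₖ − mₖ, dₖ₊₁ = (n − mₖ₊₁²)/dₖ, aₖ₊₁ = ⌊(a₀+mₖ₊₁)/dₖ₊₁⌋:
  k=1: m=47, d=4, a=23
  k=2: m=45, d=47, a=1
  k=3: m=2, d=47, a=1
  k=4: m=45, d=4, a=23
  k=5: m=47, d=1, a=94
d=1 and a=2a₀=94 at k=5, so the next step gives (m, d) = (47, 4) again — its k=1 value — and the period has length 5.

[47; 23, 1, 1, 23, 94]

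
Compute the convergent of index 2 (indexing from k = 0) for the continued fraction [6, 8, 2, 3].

Using pₖ = aₖpₖ₋₁ + pₖ₋₂, qₖ = aₖqₖ₋₁ + qₖ₋₂ (with p₋₁=1, p₋₂=0, q₋₁=0, q₋₂=1):
  k=0: a=6, p=6, q=1
  k=1: a=8, p=49, q=8
  k=2: a=2, p=104, q=17

104/17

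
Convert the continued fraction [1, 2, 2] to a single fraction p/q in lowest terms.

7/5

Fold from the inside: start with 2/1.
  2 + 1/2 = 5/2
  1 + 2/5 = 7/5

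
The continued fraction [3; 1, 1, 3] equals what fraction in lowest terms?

25/7

Using pₖ = aₖpₖ₋₁ + pₖ₋₂ and qₖ = aₖqₖ₋₁ + qₖ₋₂:
  k=0: a=3, p=3, q=1
  k=1: a=1, p=4, q=1
  k=2: a=1, p=7, q=2
  k=3: a=3, p=25, q=7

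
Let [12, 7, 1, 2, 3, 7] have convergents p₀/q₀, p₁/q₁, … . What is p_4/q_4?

934/77

Using pₖ = aₖpₖ₋₁ + pₖ₋₂, qₖ = aₖqₖ₋₁ + qₖ₋₂ (with p₋₁=1, p₋₂=0, q₋₁=0, q₋₂=1):
  k=0: a=12, p=12, q=1
  k=1: a=7, p=85, q=7
  k=2: a=1, p=97, q=8
  k=3: a=2, p=279, q=23
  k=4: a=3, p=934, q=77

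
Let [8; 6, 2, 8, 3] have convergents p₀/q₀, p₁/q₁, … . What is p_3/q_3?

897/110

Using pₖ = aₖpₖ₋₁ + pₖ₋₂, qₖ = aₖqₖ₋₁ + qₖ₋₂ (with p₋₁=1, p₋₂=0, q₋₁=0, q₋₂=1):
  k=0: a=8, p=8, q=1
  k=1: a=6, p=49, q=6
  k=2: a=2, p=106, q=13
  k=3: a=8, p=897, q=110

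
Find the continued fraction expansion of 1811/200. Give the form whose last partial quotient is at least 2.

[9; 18, 5, 2]

1811 = 9×200 + 11
200 = 18×11 + 2
11 = 5×2 + 1
2 = 2×1 + 0  (stop)
So 1811/200 = [9; 18, 5, 2].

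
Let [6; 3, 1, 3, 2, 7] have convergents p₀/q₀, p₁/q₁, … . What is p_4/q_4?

Using pₖ = aₖpₖ₋₁ + pₖ₋₂, qₖ = aₖqₖ₋₁ + qₖ₋₂ (with p₋₁=1, p₋₂=0, q₋₁=0, q₋₂=1):
  k=0: a=6, p=6, q=1
  k=1: a=3, p=19, q=3
  k=2: a=1, p=25, q=4
  k=3: a=3, p=94, q=15
  k=4: a=2, p=213, q=34

213/34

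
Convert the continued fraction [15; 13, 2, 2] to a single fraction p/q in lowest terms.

1010/67

Using pₖ = aₖpₖ₋₁ + pₖ₋₂ and qₖ = aₖqₖ₋₁ + qₖ₋₂:
  k=0: a=15, p=15, q=1
  k=1: a=13, p=196, q=13
  k=2: a=2, p=407, q=27
  k=3: a=2, p=1010, q=67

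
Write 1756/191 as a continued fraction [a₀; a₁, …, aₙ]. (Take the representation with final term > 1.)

[9; 5, 6, 6]

1756 = 9×191 + 37
191 = 5×37 + 6
37 = 6×6 + 1
6 = 6×1 + 0  (stop)
So 1756/191 = [9; 5, 6, 6].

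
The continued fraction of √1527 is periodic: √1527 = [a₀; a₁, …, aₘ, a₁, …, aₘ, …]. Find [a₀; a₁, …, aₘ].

[39; 13, 78]

a₀ = ⌊√1527⌋ = 39.
With m₀=0, d₀=1 and mₖ₊₁ = dₖaₖ − mₖ, dₖ₊₁ = (n − mₖ₊₁²)/dₖ, aₖ₊₁ = ⌊(a₀+mₖ₊₁)/dₖ₊₁⌋:
  k=1: m=39, d=6, a=13
  k=2: m=39, d=1, a=78
d=1 and a=2a₀=78 at k=2, so the next step gives (m, d) = (39, 6) again — its k=1 value — and the period has length 2.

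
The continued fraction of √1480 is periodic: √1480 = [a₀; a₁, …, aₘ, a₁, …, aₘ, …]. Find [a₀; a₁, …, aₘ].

[38; 2, 8, 19, 8, 2, 76]

a₀ = ⌊√1480⌋ = 38.
With m₀=0, d₀=1 and mₖ₊₁ = dₖaₖ − mₖ, dₖ₊₁ = (n − mₖ₊₁²)/dₖ, aₖ₊₁ = ⌊(a₀+mₖ₊₁)/dₖ₊₁⌋:
  k=1: m=38, d=36, a=2
  k=2: m=34, d=9, a=8
  k=3: m=38, d=4, a=19
  k=4: m=38, d=9, a=8
  k=5: m=34, d=36, a=2
  k=6: m=38, d=1, a=76
d=1 and a=2a₀=76 at k=6, so the next step gives (m, d) = (38, 36) again — its k=1 value — and the period has length 6.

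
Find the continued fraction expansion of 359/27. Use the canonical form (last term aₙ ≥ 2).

359 = 13×27 + 8
27 = 3×8 + 3
8 = 2×3 + 2
3 = 1×2 + 1
2 = 2×1 + 0  (stop)
So 359/27 = [13; 3, 2, 1, 2].

[13; 3, 2, 1, 2]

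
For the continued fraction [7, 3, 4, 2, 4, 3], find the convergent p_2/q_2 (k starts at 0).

95/13

Using pₖ = aₖpₖ₋₁ + pₖ₋₂, qₖ = aₖqₖ₋₁ + qₖ₋₂ (with p₋₁=1, p₋₂=0, q₋₁=0, q₋₂=1):
  k=0: a=7, p=7, q=1
  k=1: a=3, p=22, q=3
  k=2: a=4, p=95, q=13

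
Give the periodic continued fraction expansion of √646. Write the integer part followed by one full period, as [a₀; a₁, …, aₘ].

a₀ = ⌊√646⌋ = 25.
With m₀=0, d₀=1 and mₖ₊₁ = dₖaₖ − mₖ, dₖ₊₁ = (n − mₖ₊₁²)/dₖ, aₖ₊₁ = ⌊(a₀+mₖ₊₁)/dₖ₊₁⌋:
  k=1: m=25, d=21, a=2
  k=2: m=17, d=17, a=2
  k=3: m=17, d=21, a=2
  k=4: m=25, d=1, a=50
d=1 and a=2a₀=50 at k=4, so the next step gives (m, d) = (25, 21) again — its k=1 value — and the period has length 4.

[25; 2, 2, 2, 50]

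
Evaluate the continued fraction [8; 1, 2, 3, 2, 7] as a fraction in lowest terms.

1487/171

Fold from the inside: start with 7/1.
  2 + 1/7 = 15/7
  3 + 7/15 = 52/15
  2 + 15/52 = 119/52
  1 + 52/119 = 171/119
  8 + 119/171 = 1487/171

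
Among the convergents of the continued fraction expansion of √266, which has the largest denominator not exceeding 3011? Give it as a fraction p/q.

√266 = [16; 3, 4, 3, 32, …] (period length 4).
Convergents:
  p_0/q_0 = 16/1
  p_1/q_1 = 49/3
  p_2/q_2 = 212/13
  p_3/q_3 = 685/42
  p_4/q_4 = 22132/1357
  p_5/q_5 = 67081/4113
q_4 = 1357 ≤ 3011 < 4113 = q_5, so the answer is 22132/1357.

22132/1357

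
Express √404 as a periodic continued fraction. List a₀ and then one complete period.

a₀ = ⌊√404⌋ = 20.
With m₀=0, d₀=1 and mₖ₊₁ = dₖaₖ − mₖ, dₖ₊₁ = (n − mₖ₊₁²)/dₖ, aₖ₊₁ = ⌊(a₀+mₖ₊₁)/dₖ₊₁⌋:
  k=1: m=20, d=4, a=10
  k=2: m=20, d=1, a=40
d=1 and a=2a₀=40 at k=2, so the next step gives (m, d) = (20, 4) again — its k=1 value — and the period has length 2.

[20; 10, 40]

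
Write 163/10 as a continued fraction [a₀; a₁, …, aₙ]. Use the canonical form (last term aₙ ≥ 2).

[16; 3, 3]

163 = 16×10 + 3
10 = 3×3 + 1
3 = 3×1 + 0  (stop)
So 163/10 = [16; 3, 3].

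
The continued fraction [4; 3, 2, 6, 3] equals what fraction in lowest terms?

609/142

Using pₖ = aₖpₖ₋₁ + pₖ₋₂ and qₖ = aₖqₖ₋₁ + qₖ₋₂:
  k=0: a=4, p=4, q=1
  k=1: a=3, p=13, q=3
  k=2: a=2, p=30, q=7
  k=3: a=6, p=193, q=45
  k=4: a=3, p=609, q=142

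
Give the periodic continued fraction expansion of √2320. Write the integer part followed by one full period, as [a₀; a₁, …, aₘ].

a₀ = ⌊√2320⌋ = 48.
With m₀=0, d₀=1 and mₖ₊₁ = dₖaₖ − mₖ, dₖ₊₁ = (n − mₖ₊₁²)/dₖ, aₖ₊₁ = ⌊(a₀+mₖ₊₁)/dₖ₊₁⌋:
  k=1: m=48, d=16, a=6
  k=2: m=48, d=1, a=96
d=1 and a=2a₀=96 at k=2, so the next step gives (m, d) = (48, 16) again — its k=1 value — and the period has length 2.

[48; 6, 96]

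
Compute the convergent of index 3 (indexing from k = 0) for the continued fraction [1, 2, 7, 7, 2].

157/107

Using pₖ = aₖpₖ₋₁ + pₖ₋₂, qₖ = aₖqₖ₋₁ + qₖ₋₂ (with p₋₁=1, p₋₂=0, q₋₁=0, q₋₂=1):
  k=0: a=1, p=1, q=1
  k=1: a=2, p=3, q=2
  k=2: a=7, p=22, q=15
  k=3: a=7, p=157, q=107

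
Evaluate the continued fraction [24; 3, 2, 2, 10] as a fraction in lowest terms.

4300/177

Using pₖ = aₖpₖ₋₁ + pₖ₋₂ and qₖ = aₖqₖ₋₁ + qₖ₋₂:
  k=0: a=24, p=24, q=1
  k=1: a=3, p=73, q=3
  k=2: a=2, p=170, q=7
  k=3: a=2, p=413, q=17
  k=4: a=10, p=4300, q=177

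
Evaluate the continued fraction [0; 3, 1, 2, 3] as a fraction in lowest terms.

10/37

Fold from the inside: start with 3/1.
  2 + 1/3 = 7/3
  1 + 3/7 = 10/7
  3 + 7/10 = 37/10
  0 + 10/37 = 10/37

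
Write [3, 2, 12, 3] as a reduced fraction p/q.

Using pₖ = aₖpₖ₋₁ + pₖ₋₂ and qₖ = aₖqₖ₋₁ + qₖ₋₂:
  k=0: a=3, p=3, q=1
  k=1: a=2, p=7, q=2
  k=2: a=12, p=87, q=25
  k=3: a=3, p=268, q=77

268/77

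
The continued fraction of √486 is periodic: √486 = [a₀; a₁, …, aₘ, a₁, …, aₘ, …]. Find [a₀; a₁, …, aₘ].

a₀ = ⌊√486⌋ = 22.
With m₀=0, d₀=1 and mₖ₊₁ = dₖaₖ − mₖ, dₖ₊₁ = (n − mₖ₊₁²)/dₖ, aₖ₊₁ = ⌊(a₀+mₖ₊₁)/dₖ₊₁⌋:
  k=1: m=22, d=2, a=22
  k=2: m=22, d=1, a=44
d=1 and a=2a₀=44 at k=2, so the next step gives (m, d) = (22, 2) again — its k=1 value — and the period has length 2.

[22; 22, 44]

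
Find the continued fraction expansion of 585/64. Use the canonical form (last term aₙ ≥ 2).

[9; 7, 9]

585 = 9·64 + 9
64 = 7·9 + 1
9 = 9·1 + 0  (stop)
So 585/64 = [9; 7, 9].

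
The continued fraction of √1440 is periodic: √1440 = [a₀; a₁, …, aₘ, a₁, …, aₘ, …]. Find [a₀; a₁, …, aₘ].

a₀ = ⌊√1440⌋ = 37.
With m₀=0, d₀=1 and mₖ₊₁ = dₖaₖ − mₖ, dₖ₊₁ = (n − mₖ₊₁²)/dₖ, aₖ₊₁ = ⌊(a₀+mₖ₊₁)/dₖ₊₁⌋:
  k=1: m=37, d=71, a=1
  k=2: m=34, d=4, a=17
  k=3: m=34, d=71, a=1
  k=4: m=37, d=1, a=74
d=1 and a=2a₀=74 at k=4, so the next step gives (m, d) = (37, 71) again — its k=1 value — and the period has length 4.

[37; 1, 17, 1, 74]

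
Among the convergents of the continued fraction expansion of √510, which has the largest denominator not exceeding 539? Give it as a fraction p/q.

12082/535

√510 = [22; 1, 1, 2, 1, 1, 44, …] (period length 6).
Convergents:
  p_0/q_0 = 22/1
  p_1/q_1 = 23/1
  p_2/q_2 = 45/2
  p_3/q_3 = 113/5
  p_4/q_4 = 158/7
  p_5/q_5 = 271/12
  p_6/q_6 = 12082/535
  p_7/q_7 = 12353/547
q_6 = 535 ≤ 539 < 547 = q_7, so the answer is 12082/535.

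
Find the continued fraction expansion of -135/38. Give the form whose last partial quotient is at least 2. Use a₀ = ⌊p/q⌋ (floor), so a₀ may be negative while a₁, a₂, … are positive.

-135 = -4×38 + 17
38 = 2×17 + 4
17 = 4×4 + 1
4 = 4×1 + 0  (stop)
So -135/38 = [-4; 2, 4, 4].

[-4; 2, 4, 4]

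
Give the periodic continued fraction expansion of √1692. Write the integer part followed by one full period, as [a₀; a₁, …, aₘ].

a₀ = ⌊√1692⌋ = 41.
With m₀=0, d₀=1 and mₖ₊₁ = dₖaₖ − mₖ, dₖ₊₁ = (n − mₖ₊₁²)/dₖ, aₖ₊₁ = ⌊(a₀+mₖ₊₁)/dₖ₊₁⌋:
  k=1: m=41, d=11, a=7
  k=2: m=36, d=36, a=2
  k=3: m=36, d=11, a=7
  k=4: m=41, d=1, a=82
d=1 and a=2a₀=82 at k=4, so the next step gives (m, d) = (41, 11) again — its k=1 value — and the period has length 4.

[41; 7, 2, 7, 82]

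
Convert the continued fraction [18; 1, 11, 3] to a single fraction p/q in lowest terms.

Fold from the inside: start with 3/1.
  11 + 1/3 = 34/3
  1 + 3/34 = 37/34
  18 + 34/37 = 700/37

700/37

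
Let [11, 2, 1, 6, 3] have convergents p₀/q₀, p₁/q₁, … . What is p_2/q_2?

Using pₖ = aₖpₖ₋₁ + pₖ₋₂, qₖ = aₖqₖ₋₁ + qₖ₋₂ (with p₋₁=1, p₋₂=0, q₋₁=0, q₋₂=1):
  k=0: a=11, p=11, q=1
  k=1: a=2, p=23, q=2
  k=2: a=1, p=34, q=3

34/3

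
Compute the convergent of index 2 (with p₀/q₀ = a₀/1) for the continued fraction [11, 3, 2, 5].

Using pₖ = aₖpₖ₋₁ + pₖ₋₂, qₖ = aₖqₖ₋₁ + qₖ₋₂ (with p₋₁=1, p₋₂=0, q₋₁=0, q₋₂=1):
  k=0: a=11, p=11, q=1
  k=1: a=3, p=34, q=3
  k=2: a=2, p=79, q=7

79/7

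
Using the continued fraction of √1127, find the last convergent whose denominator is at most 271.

√1127 = [33; 1, 1, 3, 33, 3, 1, 1, 66, …] (period length 8).
Convergents:
  p_0/q_0 = 33/1
  p_1/q_1 = 34/1
  p_2/q_2 = 67/2
  p_3/q_3 = 235/7
  p_4/q_4 = 7822/233
  p_5/q_5 = 23701/706
q_4 = 233 ≤ 271 < 706 = q_5, so the answer is 7822/233.

7822/233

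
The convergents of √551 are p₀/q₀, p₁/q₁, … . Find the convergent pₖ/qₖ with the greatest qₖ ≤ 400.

8380/357

√551 = [23; 2, 8, 1, 8, 2, 46, …] (period length 6).
Convergents:
  p_0/q_0 = 23/1
  p_1/q_1 = 47/2
  p_2/q_2 = 399/17
  p_3/q_3 = 446/19
  p_4/q_4 = 3967/169
  p_5/q_5 = 8380/357
  p_6/q_6 = 389447/16591
q_5 = 357 ≤ 400 < 16591 = q_6, so the answer is 8380/357.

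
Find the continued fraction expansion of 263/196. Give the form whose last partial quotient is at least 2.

263 = 1×196 + 67
196 = 2×67 + 62
67 = 1×62 + 5
62 = 12×5 + 2
5 = 2×2 + 1
2 = 2×1 + 0  (stop)
So 263/196 = [1; 2, 1, 12, 2, 2].

[1; 2, 1, 12, 2, 2]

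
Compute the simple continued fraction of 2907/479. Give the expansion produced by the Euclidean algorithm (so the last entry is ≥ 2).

[6; 14, 1, 1, 16]

2907 = 6·479 + 33
479 = 14·33 + 17
33 = 1·17 + 16
17 = 1·16 + 1
16 = 16·1 + 0  (stop)
So 2907/479 = [6; 14, 1, 1, 16].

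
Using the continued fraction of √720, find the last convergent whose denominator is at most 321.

√720 = [26; 1, 4, 1, 52, …] (period length 4).
Convergents:
  p_0/q_0 = 26/1
  p_1/q_1 = 27/1
  p_2/q_2 = 134/5
  p_3/q_3 = 161/6
  p_4/q_4 = 8506/317
  p_5/q_5 = 8667/323
q_4 = 317 ≤ 321 < 323 = q_5, so the answer is 8506/317.

8506/317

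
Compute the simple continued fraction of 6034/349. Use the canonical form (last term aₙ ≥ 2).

6034 = 17×349 + 101
349 = 3×101 + 46
101 = 2×46 + 9
46 = 5×9 + 1
9 = 9×1 + 0  (stop)
So 6034/349 = [17; 3, 2, 5, 9].

[17; 3, 2, 5, 9]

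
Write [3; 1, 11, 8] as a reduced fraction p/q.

380/97

Fold from the inside: start with 8/1.
  11 + 1/8 = 89/8
  1 + 8/89 = 97/89
  3 + 89/97 = 380/97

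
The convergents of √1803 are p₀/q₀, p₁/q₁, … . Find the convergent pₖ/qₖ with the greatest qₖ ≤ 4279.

93798/2209

√1803 = [42; 2, 6, 28, 6, 2, 84, …] (period length 6).
Convergents:
  p_0/q_0 = 42/1
  p_1/q_1 = 85/2
  p_2/q_2 = 552/13
  p_3/q_3 = 15541/366
  p_4/q_4 = 93798/2209
  p_5/q_5 = 203137/4784
q_4 = 2209 ≤ 4279 < 4784 = q_5, so the answer is 93798/2209.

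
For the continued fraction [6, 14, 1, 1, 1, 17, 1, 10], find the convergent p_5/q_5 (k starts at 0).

Using pₖ = aₖpₖ₋₁ + pₖ₋₂, qₖ = aₖqₖ₋₁ + qₖ₋₂ (with p₋₁=1, p₋₂=0, q₋₁=0, q₋₂=1):
  k=0: a=6, p=6, q=1
  k=1: a=14, p=85, q=14
  k=2: a=1, p=91, q=15
  k=3: a=1, p=176, q=29
  k=4: a=1, p=267, q=44
  k=5: a=17, p=4715, q=777

4715/777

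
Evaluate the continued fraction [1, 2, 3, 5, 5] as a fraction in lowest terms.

275/192

Fold from the inside: start with 5/1.
  5 + 1/5 = 26/5
  3 + 5/26 = 83/26
  2 + 26/83 = 192/83
  1 + 83/192 = 275/192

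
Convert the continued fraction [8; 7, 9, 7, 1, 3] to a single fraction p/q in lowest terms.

16379/2012

Using pₖ = aₖpₖ₋₁ + pₖ₋₂ and qₖ = aₖqₖ₋₁ + qₖ₋₂:
  k=0: a=8, p=8, q=1
  k=1: a=7, p=57, q=7
  k=2: a=9, p=521, q=64
  k=3: a=7, p=3704, q=455
  k=4: a=1, p=4225, q=519
  k=5: a=3, p=16379, q=2012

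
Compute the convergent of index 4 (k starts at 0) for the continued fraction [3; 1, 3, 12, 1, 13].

Using pₖ = aₖpₖ₋₁ + pₖ₋₂, qₖ = aₖqₖ₋₁ + qₖ₋₂ (with p₋₁=1, p₋₂=0, q₋₁=0, q₋₂=1):
  k=0: a=3, p=3, q=1
  k=1: a=1, p=4, q=1
  k=2: a=3, p=15, q=4
  k=3: a=12, p=184, q=49
  k=4: a=1, p=199, q=53

199/53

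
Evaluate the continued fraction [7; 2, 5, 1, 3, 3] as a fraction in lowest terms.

1216/163

Using pₖ = aₖpₖ₋₁ + pₖ₋₂ and qₖ = aₖqₖ₋₁ + qₖ₋₂:
  k=0: a=7, p=7, q=1
  k=1: a=2, p=15, q=2
  k=2: a=5, p=82, q=11
  k=3: a=1, p=97, q=13
  k=4: a=3, p=373, q=50
  k=5: a=3, p=1216, q=163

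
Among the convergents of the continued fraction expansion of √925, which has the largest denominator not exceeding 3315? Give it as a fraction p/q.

53285/1752

√925 = [30; 2, 2, 2, 2, 60, …] (period length 5).
Convergents:
  p_0/q_0 = 30/1
  p_1/q_1 = 61/2
  p_2/q_2 = 152/5
  p_3/q_3 = 365/12
  p_4/q_4 = 882/29
  p_5/q_5 = 53285/1752
  p_6/q_6 = 107452/3533
q_5 = 1752 ≤ 3315 < 3533 = q_6, so the answer is 53285/1752.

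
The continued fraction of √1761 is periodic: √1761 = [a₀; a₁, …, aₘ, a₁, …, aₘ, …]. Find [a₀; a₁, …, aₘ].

a₀ = ⌊√1761⌋ = 41.
With m₀=0, d₀=1 and mₖ₊₁ = dₖaₖ − mₖ, dₖ₊₁ = (n − mₖ₊₁²)/dₖ, aₖ₊₁ = ⌊(a₀+mₖ₊₁)/dₖ₊₁⌋:
  k=1: m=41, d=80, a=1
  k=2: m=39, d=3, a=26
  k=3: m=39, d=80, a=1
  k=4: m=41, d=1, a=82
d=1 and a=2a₀=82 at k=4, so the next step gives (m, d) = (41, 80) again — its k=1 value — and the period has length 4.

[41; 1, 26, 1, 82]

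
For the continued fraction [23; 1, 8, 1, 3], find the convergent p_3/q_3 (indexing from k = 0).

239/10

Using pₖ = aₖpₖ₋₁ + pₖ₋₂, qₖ = aₖqₖ₋₁ + qₖ₋₂ (with p₋₁=1, p₋₂=0, q₋₁=0, q₋₂=1):
  k=0: a=23, p=23, q=1
  k=1: a=1, p=24, q=1
  k=2: a=8, p=215, q=9
  k=3: a=1, p=239, q=10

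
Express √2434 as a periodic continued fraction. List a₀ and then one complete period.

a₀ = ⌊√2434⌋ = 49.
With m₀=0, d₀=1 and mₖ₊₁ = dₖaₖ − mₖ, dₖ₊₁ = (n − mₖ₊₁²)/dₖ, aₖ₊₁ = ⌊(a₀+mₖ₊₁)/dₖ₊₁⌋:
  k=1: m=49, d=33, a=2
  k=2: m=17, d=65, a=1
  k=3: m=48, d=2, a=48
  k=4: m=48, d=65, a=1
  k=5: m=17, d=33, a=2
  k=6: m=49, d=1, a=98
d=1 and a=2a₀=98 at k=6, so the next step gives (m, d) = (49, 33) again — its k=1 value — and the period has length 6.

[49; 2, 1, 48, 1, 2, 98]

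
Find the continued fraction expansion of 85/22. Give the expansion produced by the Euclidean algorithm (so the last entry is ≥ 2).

85 = 3×22 + 19
22 = 1×19 + 3
19 = 6×3 + 1
3 = 3×1 + 0  (stop)
So 85/22 = [3; 1, 6, 3].

[3; 1, 6, 3]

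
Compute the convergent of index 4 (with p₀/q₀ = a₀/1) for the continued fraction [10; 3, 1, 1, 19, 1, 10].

1409/137

Using pₖ = aₖpₖ₋₁ + pₖ₋₂, qₖ = aₖqₖ₋₁ + qₖ₋₂ (with p₋₁=1, p₋₂=0, q₋₁=0, q₋₂=1):
  k=0: a=10, p=10, q=1
  k=1: a=3, p=31, q=3
  k=2: a=1, p=41, q=4
  k=3: a=1, p=72, q=7
  k=4: a=19, p=1409, q=137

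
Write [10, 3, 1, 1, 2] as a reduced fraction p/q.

Using pₖ = aₖpₖ₋₁ + pₖ₋₂ and qₖ = aₖqₖ₋₁ + qₖ₋₂:
  k=0: a=10, p=10, q=1
  k=1: a=3, p=31, q=3
  k=2: a=1, p=41, q=4
  k=3: a=1, p=72, q=7
  k=4: a=2, p=185, q=18

185/18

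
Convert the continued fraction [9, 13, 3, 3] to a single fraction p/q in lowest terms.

1207/133

Using pₖ = aₖpₖ₋₁ + pₖ₋₂ and qₖ = aₖqₖ₋₁ + qₖ₋₂:
  k=0: a=9, p=9, q=1
  k=1: a=13, p=118, q=13
  k=2: a=3, p=363, q=40
  k=3: a=3, p=1207, q=133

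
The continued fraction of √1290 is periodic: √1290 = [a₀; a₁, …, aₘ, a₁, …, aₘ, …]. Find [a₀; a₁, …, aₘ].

a₀ = ⌊√1290⌋ = 35.
With m₀=0, d₀=1 and mₖ₊₁ = dₖaₖ − mₖ, dₖ₊₁ = (n − mₖ₊₁²)/dₖ, aₖ₊₁ = ⌊(a₀+mₖ₊₁)/dₖ₊₁⌋:
  k=1: m=35, d=65, a=1
  k=2: m=30, d=6, a=10
  k=3: m=30, d=65, a=1
  k=4: m=35, d=1, a=70
d=1 and a=2a₀=70 at k=4, so the next step gives (m, d) = (35, 65) again — its k=1 value — and the period has length 4.

[35; 1, 10, 1, 70]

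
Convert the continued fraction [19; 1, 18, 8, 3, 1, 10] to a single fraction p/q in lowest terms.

Fold from the inside: start with 10/1.
  1 + 1/10 = 11/10
  3 + 10/11 = 43/11
  8 + 11/43 = 355/43
  18 + 43/355 = 6433/355
  1 + 355/6433 = 6788/6433
  19 + 6433/6788 = 135405/6788

135405/6788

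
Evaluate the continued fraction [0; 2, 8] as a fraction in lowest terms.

8/17

Using pₖ = aₖpₖ₋₁ + pₖ₋₂ and qₖ = aₖqₖ₋₁ + qₖ₋₂:
  k=0: a=0, p=0, q=1
  k=1: a=2, p=1, q=2
  k=2: a=8, p=8, q=17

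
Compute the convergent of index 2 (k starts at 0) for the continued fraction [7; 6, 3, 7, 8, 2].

Using pₖ = aₖpₖ₋₁ + pₖ₋₂, qₖ = aₖqₖ₋₁ + qₖ₋₂ (with p₋₁=1, p₋₂=0, q₋₁=0, q₋₂=1):
  k=0: a=7, p=7, q=1
  k=1: a=6, p=43, q=6
  k=2: a=3, p=136, q=19

136/19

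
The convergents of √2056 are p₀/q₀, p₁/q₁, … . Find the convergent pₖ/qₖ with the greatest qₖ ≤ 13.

√2056 = [45; 2, 1, 10, 1, 2, 90, …] (period length 6).
Convergents:
  p_0/q_0 = 45/1
  p_1/q_1 = 91/2
  p_2/q_2 = 136/3
  p_3/q_3 = 1451/32
q_2 = 3 ≤ 13 < 32 = q_3, so the answer is 136/3.

136/3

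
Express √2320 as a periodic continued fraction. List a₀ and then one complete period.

[48; 6, 96]

a₀ = ⌊√2320⌋ = 48.
With m₀=0, d₀=1 and mₖ₊₁ = dₖaₖ − mₖ, dₖ₊₁ = (n − mₖ₊₁²)/dₖ, aₖ₊₁ = ⌊(a₀+mₖ₊₁)/dₖ₊₁⌋:
  k=1: m=48, d=16, a=6
  k=2: m=48, d=1, a=96
d=1 and a=2a₀=96 at k=2, so the next step gives (m, d) = (48, 16) again — its k=1 value — and the period has length 2.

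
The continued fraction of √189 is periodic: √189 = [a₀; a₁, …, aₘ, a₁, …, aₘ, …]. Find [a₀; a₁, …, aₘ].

a₀ = ⌊√189⌋ = 13.
With m₀=0, d₀=1 and mₖ₊₁ = dₖaₖ − mₖ, dₖ₊₁ = (n − mₖ₊₁²)/dₖ, aₖ₊₁ = ⌊(a₀+mₖ₊₁)/dₖ₊₁⌋:
  k=1: m=13, d=20, a=1
  k=2: m=7, d=7, a=2
  k=3: m=7, d=20, a=1
  k=4: m=13, d=1, a=26
d=1 and a=2a₀=26 at k=4, so the next step gives (m, d) = (13, 20) again — its k=1 value — and the period has length 4.

[13; 1, 2, 1, 26]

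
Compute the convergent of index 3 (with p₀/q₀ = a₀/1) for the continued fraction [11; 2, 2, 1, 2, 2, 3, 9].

80/7

Using pₖ = aₖpₖ₋₁ + pₖ₋₂, qₖ = aₖqₖ₋₁ + qₖ₋₂ (with p₋₁=1, p₋₂=0, q₋₁=0, q₋₂=1):
  k=0: a=11, p=11, q=1
  k=1: a=2, p=23, q=2
  k=2: a=2, p=57, q=5
  k=3: a=1, p=80, q=7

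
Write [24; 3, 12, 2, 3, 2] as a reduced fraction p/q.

Fold from the inside: start with 2/1.
  3 + 1/2 = 7/2
  2 + 2/7 = 16/7
  12 + 7/16 = 199/16
  3 + 16/199 = 613/199
  24 + 199/613 = 14911/613

14911/613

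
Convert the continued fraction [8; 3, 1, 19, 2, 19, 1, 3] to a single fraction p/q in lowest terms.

Fold from the inside: start with 3/1.
  1 + 1/3 = 4/3
  19 + 3/4 = 79/4
  2 + 4/79 = 162/79
  19 + 79/162 = 3157/162
  1 + 162/3157 = 3319/3157
  3 + 3157/3319 = 13114/3319
  8 + 3319/13114 = 108231/13114

108231/13114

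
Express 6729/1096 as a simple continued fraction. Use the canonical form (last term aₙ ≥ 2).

6729 = 6×1096 + 153
1096 = 7×153 + 25
153 = 6×25 + 3
25 = 8×3 + 1
3 = 3×1 + 0  (stop)
So 6729/1096 = [6; 7, 6, 8, 3].

[6; 7, 6, 8, 3]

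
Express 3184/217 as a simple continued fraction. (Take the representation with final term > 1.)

[14; 1, 2, 17, 1, 3]

3184 = 14×217 + 146
217 = 1×146 + 71
146 = 2×71 + 4
71 = 17×4 + 3
4 = 1×3 + 1
3 = 3×1 + 0  (stop)
So 3184/217 = [14; 1, 2, 17, 1, 3].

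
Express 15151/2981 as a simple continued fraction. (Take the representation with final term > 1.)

[5; 12, 8, 2, 14]

15151 = 5*2981 + 246
2981 = 12*246 + 29
246 = 8*29 + 14
29 = 2*14 + 1
14 = 14*1 + 0  (stop)
So 15151/2981 = [5; 12, 8, 2, 14].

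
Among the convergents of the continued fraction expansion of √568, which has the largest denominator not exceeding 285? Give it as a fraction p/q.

√568 = [23; 1, 4, 1, 46, …] (period length 4).
Convergents:
  p_0/q_0 = 23/1
  p_1/q_1 = 24/1
  p_2/q_2 = 119/5
  p_3/q_3 = 143/6
  p_4/q_4 = 6697/281
  p_5/q_5 = 6840/287
q_4 = 281 ≤ 285 < 287 = q_5, so the answer is 6697/281.

6697/281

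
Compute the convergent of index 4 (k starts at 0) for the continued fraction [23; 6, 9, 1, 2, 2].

Using pₖ = aₖpₖ₋₁ + pₖ₋₂, qₖ = aₖqₖ₋₁ + qₖ₋₂ (with p₋₁=1, p₋₂=0, q₋₁=0, q₋₂=1):
  k=0: a=23, p=23, q=1
  k=1: a=6, p=139, q=6
  k=2: a=9, p=1274, q=55
  k=3: a=1, p=1413, q=61
  k=4: a=2, p=4100, q=177

4100/177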